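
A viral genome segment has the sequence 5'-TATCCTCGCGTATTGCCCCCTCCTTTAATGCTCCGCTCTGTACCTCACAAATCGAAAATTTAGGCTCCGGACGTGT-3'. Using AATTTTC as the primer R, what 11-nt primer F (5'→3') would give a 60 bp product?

The reverse primer's reverse complement GAAAATT matches the template at positions 54–60, so the product ends at position 60.
A 60 bp product then starts at position 60 − 60 + 1 = 1.
The forward primer is identical to the top strand there: TATCCTCGCGT.

5'-TATCCTCGCGT-3'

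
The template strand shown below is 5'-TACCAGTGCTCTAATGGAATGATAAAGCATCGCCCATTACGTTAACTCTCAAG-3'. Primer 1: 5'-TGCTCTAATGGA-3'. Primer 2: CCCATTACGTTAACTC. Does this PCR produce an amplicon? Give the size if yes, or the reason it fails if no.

No product — both primers anneal to the same strand and extend in the same direction.

Primer 1 (TGCTCTAATGGA) matches the top strand at positions 7–18 (3' end points downstream).
Primer 2 (CCCATTACGTTAACTC) also matches the top strand directly, at positions 33–48 — its reverse complement GAGTTAACGTAATGGG is not present.
Both primers anneal to the bottom strand with 3' ends pointing the same way, so neither can prime synthesis back toward the other.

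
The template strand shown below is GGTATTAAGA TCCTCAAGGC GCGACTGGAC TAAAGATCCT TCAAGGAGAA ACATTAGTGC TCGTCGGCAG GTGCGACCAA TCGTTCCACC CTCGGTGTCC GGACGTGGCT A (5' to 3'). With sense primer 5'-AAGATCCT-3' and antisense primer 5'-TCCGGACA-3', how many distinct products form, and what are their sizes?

The forward primer AAGATCCT matches the top strand at positions 7–14, 33–40.
The reverse primer's reverse complement is TGTCCGGA, matching at positions 96–103.
Each forward site pairs with the reverse site to give a product ending at position 103: sizes 97, 71 bp.

Two products: 97 bp, 71 bp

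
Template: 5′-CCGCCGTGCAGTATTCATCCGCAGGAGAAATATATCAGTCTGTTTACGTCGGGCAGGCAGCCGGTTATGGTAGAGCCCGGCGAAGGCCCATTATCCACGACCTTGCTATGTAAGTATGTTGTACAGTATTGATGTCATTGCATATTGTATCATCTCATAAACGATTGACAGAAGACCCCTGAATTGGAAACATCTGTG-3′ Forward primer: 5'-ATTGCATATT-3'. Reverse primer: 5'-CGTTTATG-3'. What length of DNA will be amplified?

Scanning the template, ATTGCATATT occurs at positions 137–146; this primer anneals to the bottom strand there with its 3' end pointing downstream.
Reverse complement of the reverse primer: CATAAACG. This occurs on the top strand at positions 156–163.
Product length = (reverse-primer end) − (forward-primer start) + 1 = 163 − 137 + 1 = 27 bp.

27 bp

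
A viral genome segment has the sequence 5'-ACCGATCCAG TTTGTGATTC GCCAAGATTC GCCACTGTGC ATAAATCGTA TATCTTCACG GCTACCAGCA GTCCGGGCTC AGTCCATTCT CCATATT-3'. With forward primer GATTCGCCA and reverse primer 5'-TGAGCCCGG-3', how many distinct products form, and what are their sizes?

Two products: 66 bp, 56 bp

The forward primer GATTCGCCA matches the top strand at positions 16–24, 26–34.
The reverse primer's reverse complement is CCGGGCTCA, matching at positions 73–81.
Each forward site pairs with the reverse site to give a product ending at position 81: sizes 66, 56 bp.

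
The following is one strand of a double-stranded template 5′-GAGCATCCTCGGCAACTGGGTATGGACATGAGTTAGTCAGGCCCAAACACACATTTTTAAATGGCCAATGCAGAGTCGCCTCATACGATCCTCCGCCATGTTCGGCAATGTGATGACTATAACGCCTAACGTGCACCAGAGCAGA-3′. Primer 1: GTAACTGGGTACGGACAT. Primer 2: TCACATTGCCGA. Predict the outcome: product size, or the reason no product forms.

No product — primer 1 has no binding site in the template.

Primer 1 (GTAACTGGGTACGGACAT) does not match the top strand, and its reverse complement ATGTCCGTACCCAGTTAC does not match either.
With no annealing site for primer 1, no amplification occurs.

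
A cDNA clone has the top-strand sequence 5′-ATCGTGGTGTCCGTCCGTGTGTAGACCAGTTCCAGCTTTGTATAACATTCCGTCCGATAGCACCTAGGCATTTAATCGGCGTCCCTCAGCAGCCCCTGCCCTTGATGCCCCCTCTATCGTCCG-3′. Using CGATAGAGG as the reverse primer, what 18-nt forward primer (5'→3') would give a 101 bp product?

The reverse primer's reverse complement CCTCTATCG matches the template at positions 111–119, so the product ends at position 119.
A 101 bp product then starts at position 119 − 101 + 1 = 19.
The forward primer is identical to the top strand there: GTGTAGACCAGTTCCAGC.

5'-GTGTAGACCAGTTCCAGC-3'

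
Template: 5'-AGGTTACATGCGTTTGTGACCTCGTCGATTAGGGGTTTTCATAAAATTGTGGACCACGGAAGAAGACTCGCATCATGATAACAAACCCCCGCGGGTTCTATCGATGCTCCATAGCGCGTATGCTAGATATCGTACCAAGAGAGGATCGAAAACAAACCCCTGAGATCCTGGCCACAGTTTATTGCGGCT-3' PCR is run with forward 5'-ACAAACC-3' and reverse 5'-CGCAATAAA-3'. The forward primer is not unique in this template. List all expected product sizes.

The forward primer ACAAACC matches the top strand at positions 81–87, 152–158.
The reverse primer's reverse complement is TTTATTGCG, matching at positions 178–186.
Each forward site pairs with the reverse site to give a product ending at position 186: sizes 106, 35 bp.

106 bp, 35 bp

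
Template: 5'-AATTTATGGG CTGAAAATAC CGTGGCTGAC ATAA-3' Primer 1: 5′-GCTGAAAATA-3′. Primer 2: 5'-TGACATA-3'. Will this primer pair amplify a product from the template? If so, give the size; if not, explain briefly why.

No product — both primers anneal to the same strand and extend in the same direction.

Primer 1 (GCTGAAAATA) matches the top strand at positions 10–19 (3' end points downstream).
Primer 2 (TGACATA) also matches the top strand directly, at positions 27–33 — its reverse complement TATGTCA is not present.
Both primers anneal to the bottom strand with 3' ends pointing the same way, so neither can prime synthesis back toward the other.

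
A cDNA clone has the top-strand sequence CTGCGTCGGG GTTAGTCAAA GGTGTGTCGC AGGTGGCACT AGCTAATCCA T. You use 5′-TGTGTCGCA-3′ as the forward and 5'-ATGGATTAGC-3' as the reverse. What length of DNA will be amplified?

Scanning the template, TGTGTCGCA occurs at positions 23–31; this primer anneals to the bottom strand there with its 3' end pointing downstream.
The reverse primer's reverse complement is GCTAATCCAT, which matches the template at positions 42–51.
Amplicon spans positions 23–51: 29 bp.

29 bp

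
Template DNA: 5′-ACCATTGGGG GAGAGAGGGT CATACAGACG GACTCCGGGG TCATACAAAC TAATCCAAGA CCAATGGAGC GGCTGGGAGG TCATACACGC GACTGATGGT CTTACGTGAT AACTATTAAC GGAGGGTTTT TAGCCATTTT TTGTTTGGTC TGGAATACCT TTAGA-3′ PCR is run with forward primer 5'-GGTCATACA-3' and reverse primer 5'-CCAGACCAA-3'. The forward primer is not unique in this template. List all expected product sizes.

136 bp, 115 bp, 75 bp

The forward primer GGTCATACA matches the top strand at positions 18–26, 39–47, 79–87.
The reverse primer's reverse complement is TTGGTCTGG, matching at positions 145–153.
Each forward site pairs with the reverse site to give a product ending at position 153: sizes 136, 115, 75 bp.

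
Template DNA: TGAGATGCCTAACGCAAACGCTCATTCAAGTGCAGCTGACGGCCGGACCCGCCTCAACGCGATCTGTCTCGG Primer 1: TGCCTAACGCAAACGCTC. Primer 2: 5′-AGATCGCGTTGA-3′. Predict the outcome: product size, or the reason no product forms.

Yes — a 60 bp product.

Primer 1 (TGCCTAACGCAAACGCTC) matches the top strand at positions 6–23; it acts as a forward primer.
Primer 2's reverse complement is TCAACGCGATCT, matching the top strand at positions 54–65; it acts as a reverse primer.
The 3' ends face each other across positions 6–65, giving a 60 bp product.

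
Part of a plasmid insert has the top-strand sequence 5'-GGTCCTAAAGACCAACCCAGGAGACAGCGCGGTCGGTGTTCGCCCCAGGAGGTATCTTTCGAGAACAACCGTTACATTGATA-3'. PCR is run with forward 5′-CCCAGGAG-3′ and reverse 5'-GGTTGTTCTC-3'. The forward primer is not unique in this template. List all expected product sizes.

The forward primer CCCAGGAG matches the top strand at positions 16–23, 44–51.
The reverse primer's reverse complement is GAGAACAACC, matching at positions 61–70.
Each forward site pairs with the reverse site to give a product ending at position 70: sizes 55, 27 bp.

55 bp, 27 bp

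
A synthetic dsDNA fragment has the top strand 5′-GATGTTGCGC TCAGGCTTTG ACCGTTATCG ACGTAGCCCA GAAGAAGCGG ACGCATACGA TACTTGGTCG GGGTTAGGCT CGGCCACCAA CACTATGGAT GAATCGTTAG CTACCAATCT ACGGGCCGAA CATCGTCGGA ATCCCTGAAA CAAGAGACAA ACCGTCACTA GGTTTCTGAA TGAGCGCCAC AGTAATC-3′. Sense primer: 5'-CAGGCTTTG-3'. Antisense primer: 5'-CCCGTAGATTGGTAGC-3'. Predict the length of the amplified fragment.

114 bp

Scanning the template, CAGGCTTTG occurs at positions 12–20; this primer anneals to the bottom strand there with its 3' end pointing downstream.
Reverse complement of the reverse primer: GCTACCAATCTACGGG. This occurs on the top strand at positions 110–125.
Amplicon spans positions 12–125: 114 bp.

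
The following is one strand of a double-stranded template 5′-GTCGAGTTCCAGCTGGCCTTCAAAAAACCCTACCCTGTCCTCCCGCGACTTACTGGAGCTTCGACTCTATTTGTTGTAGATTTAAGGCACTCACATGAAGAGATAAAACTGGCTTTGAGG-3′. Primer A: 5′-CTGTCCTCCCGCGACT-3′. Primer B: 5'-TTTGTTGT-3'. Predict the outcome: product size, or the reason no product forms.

No product — both primers anneal to the same strand and extend in the same direction.

Primer A (CTGTCCTCCCGCGACT) matches the top strand at positions 35–50 (3' end points downstream).
Primer B (TTTGTTGT) also matches the top strand directly, at positions 70–77 — its reverse complement ACAACAAA is not present.
Both primers anneal to the bottom strand with 3' ends pointing the same way, so neither can prime synthesis back toward the other.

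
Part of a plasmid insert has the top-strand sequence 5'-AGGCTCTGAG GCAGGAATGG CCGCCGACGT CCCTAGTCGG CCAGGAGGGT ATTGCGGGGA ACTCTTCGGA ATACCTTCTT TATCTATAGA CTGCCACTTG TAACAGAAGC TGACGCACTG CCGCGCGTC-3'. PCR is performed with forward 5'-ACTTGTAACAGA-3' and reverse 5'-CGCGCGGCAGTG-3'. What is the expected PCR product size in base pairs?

Scanning the template, ACTTGTAACAGA occurs at positions 96–107; this primer anneals to the bottom strand there with its 3' end pointing downstream.
Taking the reverse complement of CGCGCGGCAGTG gives CACTGCCGCGCG, found at positions 116–127 on the template; the primer anneals here to the top strand with its 3' end pointing upstream.
Amplicon spans positions 96–127: 32 bp.

32 bp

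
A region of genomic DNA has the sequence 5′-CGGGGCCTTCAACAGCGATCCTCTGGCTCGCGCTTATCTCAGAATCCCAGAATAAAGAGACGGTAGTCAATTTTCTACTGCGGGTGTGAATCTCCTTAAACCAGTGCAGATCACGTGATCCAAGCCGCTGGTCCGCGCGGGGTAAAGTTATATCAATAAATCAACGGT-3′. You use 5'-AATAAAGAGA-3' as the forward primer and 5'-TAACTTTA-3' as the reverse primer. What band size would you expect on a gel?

Forward primer AATAAAGAGA is found on the top strand at positions 51–60.
Reverse complement of the reverse primer: TAAAGTTA. This occurs on the top strand at positions 143–150.
The product runs from position 51 to position 150, so its length is 150 − 51 + 1 = 100 bp.

100 bp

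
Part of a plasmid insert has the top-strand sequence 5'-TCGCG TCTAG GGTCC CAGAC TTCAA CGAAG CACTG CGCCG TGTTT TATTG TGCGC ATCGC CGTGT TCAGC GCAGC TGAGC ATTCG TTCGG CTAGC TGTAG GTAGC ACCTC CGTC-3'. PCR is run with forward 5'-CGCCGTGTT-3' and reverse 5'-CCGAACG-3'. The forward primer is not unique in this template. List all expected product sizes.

55 bp, 33 bp

The forward primer CGCCGTGTT matches the top strand at positions 36–44, 58–66.
The reverse primer's reverse complement is CGTTCGG, matching at positions 84–90.
Each forward site pairs with the reverse site to give a product ending at position 90: sizes 55, 33 bp.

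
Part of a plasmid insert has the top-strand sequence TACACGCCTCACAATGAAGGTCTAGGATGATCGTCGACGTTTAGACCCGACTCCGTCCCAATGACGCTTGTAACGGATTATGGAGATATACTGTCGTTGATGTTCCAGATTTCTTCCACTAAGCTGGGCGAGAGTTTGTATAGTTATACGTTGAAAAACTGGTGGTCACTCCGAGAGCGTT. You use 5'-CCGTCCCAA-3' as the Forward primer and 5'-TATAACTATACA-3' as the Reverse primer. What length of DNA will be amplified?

96 bp

Scanning the template, CCGTCCCAA occurs at positions 53–61; this primer anneals to the bottom strand there with its 3' end pointing downstream.
Taking the reverse complement of TATAACTATACA gives TGTATAGTTATA, found at positions 137–148 on the template; the primer anneals here to the top strand with its 3' end pointing upstream.
Product length = (reverse-primer end) − (forward-primer start) + 1 = 148 − 53 + 1 = 96 bp.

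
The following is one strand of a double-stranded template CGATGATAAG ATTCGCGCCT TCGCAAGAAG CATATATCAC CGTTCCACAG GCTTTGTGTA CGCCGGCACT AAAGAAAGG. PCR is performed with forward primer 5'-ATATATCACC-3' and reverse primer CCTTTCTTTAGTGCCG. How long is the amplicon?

Scanning the template, ATATATCACC occurs at positions 32–41; this primer anneals to the bottom strand there with its 3' end pointing downstream.
The reverse primer's reverse complement is CGGCACTAAAGAAAGG, which matches the template at positions 64–79.
The product runs from position 32 to position 79, so its length is 79 − 32 + 1 = 48 bp.

48 bp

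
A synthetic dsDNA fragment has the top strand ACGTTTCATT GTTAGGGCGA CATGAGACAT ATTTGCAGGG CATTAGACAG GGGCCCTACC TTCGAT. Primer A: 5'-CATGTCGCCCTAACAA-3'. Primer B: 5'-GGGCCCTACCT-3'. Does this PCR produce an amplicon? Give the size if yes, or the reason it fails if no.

No product — the primers' 3' ends point away from each other.

Primer A (CATGTCGCCCTAACAA) has reverse complement TTGTTAGGGCGACATG, which matches the top strand at positions 9–24; primer A anneals to the top strand there with its 3' end pointing upstream toward position 9.
Primer B (GGGCCCTACCT) matches the top strand directly at positions 51–61; it anneals to the bottom strand with its 3' end pointing downstream toward position 61.
The 3' ends diverge (primer A extends toward position 1, primer B toward position 66), so the primers never converge on a shared product.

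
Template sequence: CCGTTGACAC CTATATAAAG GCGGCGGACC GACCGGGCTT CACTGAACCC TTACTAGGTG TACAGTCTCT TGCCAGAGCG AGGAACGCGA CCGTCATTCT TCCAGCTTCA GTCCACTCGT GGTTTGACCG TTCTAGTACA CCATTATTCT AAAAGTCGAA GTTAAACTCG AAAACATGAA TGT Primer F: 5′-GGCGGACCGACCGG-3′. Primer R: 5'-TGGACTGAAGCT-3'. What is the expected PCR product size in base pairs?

Forward primer GGCGGACCGACCGG is found on the top strand at positions 23–36.
Taking the reverse complement of TGGACTGAAGCT gives AGCTTCAGTCCA, found at positions 104–115 on the template; the primer anneals here to the top strand with its 3' end pointing upstream.
Product length = (reverse-primer end) − (forward-primer start) + 1 = 115 − 23 + 1 = 93 bp.

93 bp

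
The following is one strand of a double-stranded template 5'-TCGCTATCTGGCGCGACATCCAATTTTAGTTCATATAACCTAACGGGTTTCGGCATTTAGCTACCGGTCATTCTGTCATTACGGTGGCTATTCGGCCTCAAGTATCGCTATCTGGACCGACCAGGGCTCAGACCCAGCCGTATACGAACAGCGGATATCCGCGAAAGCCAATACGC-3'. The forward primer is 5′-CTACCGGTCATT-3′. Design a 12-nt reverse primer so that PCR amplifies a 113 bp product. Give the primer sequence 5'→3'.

The forward primer binds at positions 61–72, so a 113 bp product ends at position 61 + 113 − 1 = 173.
The reverse primer anneals to the top strand over positions 162–173, i.e. to CGAAAGCCAATA.
Its sequence written 5'→3' is the reverse complement: TATTGGCTTTCG.

5'-TATTGGCTTTCG-3'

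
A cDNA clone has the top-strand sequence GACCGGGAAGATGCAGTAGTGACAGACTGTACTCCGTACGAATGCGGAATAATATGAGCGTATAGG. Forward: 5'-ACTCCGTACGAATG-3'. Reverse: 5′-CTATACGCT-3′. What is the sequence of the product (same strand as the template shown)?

Forward primer ACTCCGTACGAATG is found on the top strand at positions 31–44.
Reverse complement of the reverse primer: AGCGTATAG. This occurs on the top strand at positions 57–65.
The product is the template from position 31 through 65 (35 bp).

5'-ACTCCGTACGAATGCGGAATAATATGAGCGTATAG-3'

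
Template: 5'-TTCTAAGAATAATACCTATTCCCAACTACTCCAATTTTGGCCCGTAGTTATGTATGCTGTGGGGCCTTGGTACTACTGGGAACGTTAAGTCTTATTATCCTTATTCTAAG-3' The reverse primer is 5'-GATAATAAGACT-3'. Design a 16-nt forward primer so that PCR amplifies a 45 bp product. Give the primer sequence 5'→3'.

The reverse primer's reverse complement AGTCTTATTATC matches the template at positions 88–99, so the product ends at position 99.
A 45 bp product then starts at position 99 − 45 + 1 = 55.
The forward primer is identical to the top strand there: TGCTGTGGGGCCTTGG.

5'-TGCTGTGGGGCCTTGG-3'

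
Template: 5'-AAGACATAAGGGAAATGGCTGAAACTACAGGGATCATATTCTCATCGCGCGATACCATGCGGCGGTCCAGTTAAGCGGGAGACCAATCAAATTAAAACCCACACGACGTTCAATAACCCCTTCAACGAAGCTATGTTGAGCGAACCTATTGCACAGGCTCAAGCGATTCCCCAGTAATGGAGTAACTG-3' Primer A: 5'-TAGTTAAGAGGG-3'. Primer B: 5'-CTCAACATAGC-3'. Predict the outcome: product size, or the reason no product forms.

No product — primer A has no binding site in the template.

Primer A (TAGTTAAGAGGG) does not match the top strand, and its reverse complement CCCTCTTAACTA does not match either.
With no annealing site for primer A, no amplification occurs.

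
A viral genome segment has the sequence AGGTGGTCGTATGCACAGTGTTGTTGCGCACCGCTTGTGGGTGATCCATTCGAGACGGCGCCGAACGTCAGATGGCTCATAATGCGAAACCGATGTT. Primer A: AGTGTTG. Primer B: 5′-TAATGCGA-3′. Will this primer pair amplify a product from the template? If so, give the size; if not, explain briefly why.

Primer A (AGTGTTG) matches the top strand at positions 17–23 (3' end points downstream).
Primer B (TAATGCGA) also matches the top strand directly, at positions 80–87 — its reverse complement TCGCATTA is not present.
Both primers anneal to the bottom strand with 3' ends pointing the same way, so neither can prime synthesis back toward the other.

No product — both primers anneal to the same strand and extend in the same direction.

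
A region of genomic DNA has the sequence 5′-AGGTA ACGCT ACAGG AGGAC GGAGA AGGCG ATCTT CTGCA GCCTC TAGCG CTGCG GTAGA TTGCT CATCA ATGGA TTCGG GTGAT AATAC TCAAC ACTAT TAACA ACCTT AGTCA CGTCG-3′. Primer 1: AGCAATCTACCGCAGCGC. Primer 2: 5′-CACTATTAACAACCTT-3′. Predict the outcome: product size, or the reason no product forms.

No product — the primers' 3' ends point away from each other.

Primer 1 (AGCAATCTACCGCAGCGC) has reverse complement GCGCTGCGGTAGATTGCT, which matches the top strand at positions 48–65; primer 1 anneals to the top strand there with its 3' end pointing upstream toward position 48.
Primer 2 (CACTATTAACAACCTT) matches the top strand directly at positions 95–110; it anneals to the bottom strand with its 3' end pointing downstream toward position 110.
The 3' ends diverge (primer 1 extends toward position 1, primer 2 toward position 120), so the primers never converge on a shared product.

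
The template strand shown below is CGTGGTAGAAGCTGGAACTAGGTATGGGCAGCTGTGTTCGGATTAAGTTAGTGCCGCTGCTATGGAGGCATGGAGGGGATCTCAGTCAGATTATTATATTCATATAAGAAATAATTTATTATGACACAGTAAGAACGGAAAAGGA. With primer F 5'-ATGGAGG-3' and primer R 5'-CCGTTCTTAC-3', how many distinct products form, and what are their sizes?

The forward primer ATGGAGG matches the top strand at positions 62–68, 70–76.
The reverse primer's reverse complement is GTAAGAACGG, matching at positions 129–138.
Each forward site pairs with the reverse site to give a product ending at position 138: sizes 77, 69 bp.

Two products: 77 bp, 69 bp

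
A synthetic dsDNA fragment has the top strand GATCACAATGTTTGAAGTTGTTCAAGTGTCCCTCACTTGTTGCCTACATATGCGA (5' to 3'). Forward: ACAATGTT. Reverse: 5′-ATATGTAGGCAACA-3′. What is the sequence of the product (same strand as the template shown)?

Scanning the template, ACAATGTT occurs at positions 5–12; this primer anneals to the bottom strand there with its 3' end pointing downstream.
Taking the reverse complement of ATATGTAGGCAACA gives TGTTGCCTACATAT, found at positions 38–51 on the template; the primer anneals here to the top strand with its 3' end pointing upstream.
The product is the template from position 5 through 51 (47 bp).

5'-ACAATGTTTGAAGTTGTTCAAGTGTCCCTCACTTGTTGCCTACATAT-3'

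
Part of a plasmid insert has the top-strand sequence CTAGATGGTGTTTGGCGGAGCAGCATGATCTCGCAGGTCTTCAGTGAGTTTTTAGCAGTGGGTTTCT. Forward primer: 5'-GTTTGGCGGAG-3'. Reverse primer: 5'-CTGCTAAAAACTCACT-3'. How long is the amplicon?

Forward primer GTTTGGCGGAG is found on the top strand at positions 10–20.
Taking the reverse complement of CTGCTAAAAACTCACT gives AGTGAGTTTTTAGCAG, found at positions 43–58 on the template; the primer anneals here to the top strand with its 3' end pointing upstream.
The product runs from position 10 to position 58, so its length is 58 − 10 + 1 = 49 bp.

49 bp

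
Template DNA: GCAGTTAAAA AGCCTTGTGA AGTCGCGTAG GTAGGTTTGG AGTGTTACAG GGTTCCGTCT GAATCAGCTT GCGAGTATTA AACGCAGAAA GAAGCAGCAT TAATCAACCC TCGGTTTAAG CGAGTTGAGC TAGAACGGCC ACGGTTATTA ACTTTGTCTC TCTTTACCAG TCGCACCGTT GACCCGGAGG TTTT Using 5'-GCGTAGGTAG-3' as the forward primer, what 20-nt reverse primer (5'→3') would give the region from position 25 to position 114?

5'-CCGAGGGTTGATTAATGCTG-3'

The product's 3' end on the top strand is position 114.
The reverse primer anneals to the top strand over positions 95–114, i.e. to CAGCATTAATCAACCCTCGG.
Its sequence written 5'→3' is the reverse complement: CCGAGGGTTGATTAATGCTG.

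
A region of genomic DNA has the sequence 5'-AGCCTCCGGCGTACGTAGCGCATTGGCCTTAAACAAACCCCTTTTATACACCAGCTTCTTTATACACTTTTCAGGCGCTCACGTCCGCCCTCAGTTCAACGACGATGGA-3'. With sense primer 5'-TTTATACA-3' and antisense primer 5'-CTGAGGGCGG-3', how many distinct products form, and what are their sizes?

Two products: 52 bp, 36 bp

The forward primer TTTATACA matches the top strand at positions 43–50, 59–66.
The reverse primer's reverse complement is CCGCCCTCAG, matching at positions 85–94.
Each forward site pairs with the reverse site to give a product ending at position 94: sizes 52, 36 bp.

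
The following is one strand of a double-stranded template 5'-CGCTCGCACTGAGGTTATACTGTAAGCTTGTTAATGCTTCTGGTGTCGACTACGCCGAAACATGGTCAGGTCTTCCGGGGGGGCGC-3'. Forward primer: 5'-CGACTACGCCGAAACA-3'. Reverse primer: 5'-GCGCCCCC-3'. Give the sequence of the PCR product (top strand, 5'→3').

Scanning the template, CGACTACGCCGAAACA occurs at positions 47–62; this primer anneals to the bottom strand there with its 3' end pointing downstream.
The reverse primer's reverse complement is GGGGGCGC, which matches the template at positions 79–86.
The product is the template from position 47 through 86 (40 bp).

5'-CGACTACGCCGAAACATGGTCAGGTCTTCCGGGGGGGCGC-3'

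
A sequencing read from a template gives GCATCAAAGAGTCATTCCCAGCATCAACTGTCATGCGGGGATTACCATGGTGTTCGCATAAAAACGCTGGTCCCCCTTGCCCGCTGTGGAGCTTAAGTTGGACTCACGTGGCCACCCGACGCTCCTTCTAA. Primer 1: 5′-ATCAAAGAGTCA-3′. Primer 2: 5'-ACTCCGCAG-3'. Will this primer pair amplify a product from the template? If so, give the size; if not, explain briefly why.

No product — primer 2 has no binding site in the template.

Primer 2 (ACTCCGCAG) does not match the top strand, and its reverse complement CTGCGGAGT does not match either.
With no annealing site for primer 2, no amplification occurs.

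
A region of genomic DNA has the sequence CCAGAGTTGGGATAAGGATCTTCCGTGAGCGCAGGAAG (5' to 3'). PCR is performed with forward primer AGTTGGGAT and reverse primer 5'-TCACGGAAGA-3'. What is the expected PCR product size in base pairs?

Scanning the template, AGTTGGGAT occurs at positions 5–13; this primer anneals to the bottom strand there with its 3' end pointing downstream.
Reverse complement of the reverse primer: TCTTCCGTGA. This occurs on the top strand at positions 19–28.
The product runs from position 5 to position 28, so its length is 28 − 5 + 1 = 24 bp.

24 bp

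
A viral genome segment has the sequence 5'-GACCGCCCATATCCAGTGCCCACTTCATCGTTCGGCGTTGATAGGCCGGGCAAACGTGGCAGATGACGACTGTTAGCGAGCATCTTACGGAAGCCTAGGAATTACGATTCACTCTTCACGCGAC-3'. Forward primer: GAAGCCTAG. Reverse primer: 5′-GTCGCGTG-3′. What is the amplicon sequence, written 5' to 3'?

5'-GAAGCCTAGGAATTACGATTCACTCTTCACGCGAC-3'

The forward primer matches the template at positions 90–98.
Reverse complement of the reverse primer: CACGCGAC. This occurs on the top strand at positions 117–124.
The product is the template from position 90 through 124 (35 bp).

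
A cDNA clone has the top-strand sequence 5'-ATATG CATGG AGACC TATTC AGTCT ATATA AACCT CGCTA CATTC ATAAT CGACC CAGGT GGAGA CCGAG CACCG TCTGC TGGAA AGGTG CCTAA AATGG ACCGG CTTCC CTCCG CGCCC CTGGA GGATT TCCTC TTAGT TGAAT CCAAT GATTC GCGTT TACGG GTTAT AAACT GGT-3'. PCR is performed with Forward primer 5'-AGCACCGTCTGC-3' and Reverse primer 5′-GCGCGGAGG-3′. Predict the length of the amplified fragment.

Forward primer AGCACCGTCTGC is found on the top strand at positions 69–80.
Taking the reverse complement of GCGCGGAGG gives CCTCCGCGC, found at positions 110–118 on the template; the primer anneals here to the top strand with its 3' end pointing upstream.
Amplicon spans positions 69–118: 50 bp.

50 bp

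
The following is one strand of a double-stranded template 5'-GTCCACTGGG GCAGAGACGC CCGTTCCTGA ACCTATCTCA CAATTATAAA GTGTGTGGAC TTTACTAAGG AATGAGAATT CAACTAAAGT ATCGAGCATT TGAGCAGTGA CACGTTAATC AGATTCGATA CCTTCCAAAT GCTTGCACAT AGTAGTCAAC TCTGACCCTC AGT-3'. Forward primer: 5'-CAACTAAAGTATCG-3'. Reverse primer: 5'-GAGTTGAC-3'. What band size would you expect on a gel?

Scanning the template, CAACTAAAGTATCG occurs at positions 81–94; this primer anneals to the bottom strand there with its 3' end pointing downstream.
Reverse complement of the reverse primer: GTCAACTC. This occurs on the top strand at positions 155–162.
Amplicon spans positions 81–162: 82 bp.

82 bp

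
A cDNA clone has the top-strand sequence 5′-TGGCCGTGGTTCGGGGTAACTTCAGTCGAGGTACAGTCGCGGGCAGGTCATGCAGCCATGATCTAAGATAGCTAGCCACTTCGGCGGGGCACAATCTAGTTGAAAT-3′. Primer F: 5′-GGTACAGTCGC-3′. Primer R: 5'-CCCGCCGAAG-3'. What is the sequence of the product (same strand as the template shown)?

5'-GGTACAGTCGCGGGCAGGTCATGCAGCCATGATCTAAGATAGCTAGCCACTTCGGCGGG-3'

The forward primer matches the template at positions 30–40.
Reverse complement of the reverse primer: CTTCGGCGGG. This occurs on the top strand at positions 79–88.
The product is the template from position 30 through 88 (59 bp).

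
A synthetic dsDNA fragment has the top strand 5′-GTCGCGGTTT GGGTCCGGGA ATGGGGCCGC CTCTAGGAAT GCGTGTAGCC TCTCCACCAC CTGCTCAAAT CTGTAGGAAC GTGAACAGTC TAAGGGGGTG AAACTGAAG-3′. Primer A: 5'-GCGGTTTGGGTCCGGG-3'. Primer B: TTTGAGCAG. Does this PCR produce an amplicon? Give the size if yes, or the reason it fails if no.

Yes — a 66 bp product.

Primer A (GCGGTTTGGGTCCGGG) matches the top strand at positions 4–19; it acts as a forward primer.
Primer B's reverse complement is CTGCTCAAA, matching the top strand at positions 61–69; it acts as a reverse primer.
The 3' ends face each other across positions 4–69, giving a 66 bp product.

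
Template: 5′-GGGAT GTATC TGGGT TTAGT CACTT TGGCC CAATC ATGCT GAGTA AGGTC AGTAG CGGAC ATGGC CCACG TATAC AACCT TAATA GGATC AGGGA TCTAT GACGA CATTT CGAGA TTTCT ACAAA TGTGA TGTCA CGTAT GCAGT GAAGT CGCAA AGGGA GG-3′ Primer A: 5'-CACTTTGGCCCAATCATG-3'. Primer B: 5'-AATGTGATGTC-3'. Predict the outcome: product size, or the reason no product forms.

No product — both primers anneal to the same strand and extend in the same direction.

Primer A (CACTTTGGCCCAATCATG) matches the top strand at positions 21–38 (3' end points downstream).
Primer B (AATGTGATGTC) also matches the top strand directly, at positions 124–134 — its reverse complement GACATCACATT is not present.
Both primers anneal to the bottom strand with 3' ends pointing the same way, so neither can prime synthesis back toward the other.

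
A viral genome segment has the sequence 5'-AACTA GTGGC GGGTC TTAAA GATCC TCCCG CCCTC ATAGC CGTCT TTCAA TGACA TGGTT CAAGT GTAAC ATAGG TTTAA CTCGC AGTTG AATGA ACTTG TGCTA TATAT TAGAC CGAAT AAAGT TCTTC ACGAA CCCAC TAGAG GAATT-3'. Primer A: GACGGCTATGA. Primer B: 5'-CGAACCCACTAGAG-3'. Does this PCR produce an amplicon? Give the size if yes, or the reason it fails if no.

Primer A (GACGGCTATGA) has reverse complement TCATAGCCGTC, which matches the top strand at positions 34–44; primer A anneals to the top strand there with its 3' end pointing upstream toward position 34.
Primer B (CGAACCCACTAGAG) matches the top strand directly at positions 132–145; it anneals to the bottom strand with its 3' end pointing downstream toward position 145.
The 3' ends diverge (primer A extends toward position 1, primer B toward position 150), so the primers never converge on a shared product.

No product — the primers' 3' ends point away from each other.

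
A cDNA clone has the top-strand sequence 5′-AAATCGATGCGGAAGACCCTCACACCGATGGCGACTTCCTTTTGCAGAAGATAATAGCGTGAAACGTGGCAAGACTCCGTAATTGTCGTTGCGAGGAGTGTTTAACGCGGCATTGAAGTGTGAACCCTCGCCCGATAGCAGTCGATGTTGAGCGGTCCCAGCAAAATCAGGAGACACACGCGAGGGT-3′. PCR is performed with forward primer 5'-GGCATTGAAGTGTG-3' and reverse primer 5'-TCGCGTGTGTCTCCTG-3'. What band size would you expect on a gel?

Forward primer GGCATTGAAGTGTG is found on the top strand at positions 109–122.
The reverse primer's reverse complement is CAGGAGACACACGCGA, which matches the template at positions 168–183.
Product length = (reverse-primer end) − (forward-primer start) + 1 = 183 − 109 + 1 = 75 bp.

75 bp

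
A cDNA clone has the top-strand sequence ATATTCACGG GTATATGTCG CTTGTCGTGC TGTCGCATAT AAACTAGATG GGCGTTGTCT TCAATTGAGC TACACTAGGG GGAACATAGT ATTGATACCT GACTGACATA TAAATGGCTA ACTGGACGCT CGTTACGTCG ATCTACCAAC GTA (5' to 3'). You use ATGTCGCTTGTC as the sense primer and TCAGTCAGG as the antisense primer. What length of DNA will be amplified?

The forward primer matches the template at positions 15–26.
Taking the reverse complement of TCAGTCAGG gives CCTGACTGA, found at positions 98–106 on the template; the primer anneals here to the top strand with its 3' end pointing upstream.
Product length = (reverse-primer end) − (forward-primer start) + 1 = 106 − 15 + 1 = 92 bp.

92 bp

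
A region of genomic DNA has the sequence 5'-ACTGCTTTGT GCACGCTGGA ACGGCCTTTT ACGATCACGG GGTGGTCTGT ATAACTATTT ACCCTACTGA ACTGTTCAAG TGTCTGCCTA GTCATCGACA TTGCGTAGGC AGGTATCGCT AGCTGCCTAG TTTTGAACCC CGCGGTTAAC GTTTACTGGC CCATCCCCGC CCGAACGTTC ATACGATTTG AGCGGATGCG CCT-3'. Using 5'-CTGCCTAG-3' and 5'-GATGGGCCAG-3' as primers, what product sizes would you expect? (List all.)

82 bp, 43 bp

The forward primer CTGCCTAG matches the top strand at positions 84–91, 123–130.
The reverse primer's reverse complement is CTGGCCCATC, matching at positions 156–165.
Each forward site pairs with the reverse site to give a product ending at position 165: sizes 82, 43 bp.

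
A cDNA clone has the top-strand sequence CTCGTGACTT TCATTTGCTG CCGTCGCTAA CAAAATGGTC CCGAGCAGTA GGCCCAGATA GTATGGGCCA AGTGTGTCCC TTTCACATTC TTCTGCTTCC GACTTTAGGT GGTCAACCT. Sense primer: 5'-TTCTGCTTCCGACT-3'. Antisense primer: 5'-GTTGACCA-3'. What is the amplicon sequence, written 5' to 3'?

The forward primer matches the template at positions 91–104.
Taking the reverse complement of GTTGACCA gives TGGTCAAC, found at positions 110–117 on the template; the primer anneals here to the top strand with its 3' end pointing upstream.
The product is the template from position 91 through 117 (27 bp).

5'-TTCTGCTTCCGACTTTAGGTGGTCAAC-3'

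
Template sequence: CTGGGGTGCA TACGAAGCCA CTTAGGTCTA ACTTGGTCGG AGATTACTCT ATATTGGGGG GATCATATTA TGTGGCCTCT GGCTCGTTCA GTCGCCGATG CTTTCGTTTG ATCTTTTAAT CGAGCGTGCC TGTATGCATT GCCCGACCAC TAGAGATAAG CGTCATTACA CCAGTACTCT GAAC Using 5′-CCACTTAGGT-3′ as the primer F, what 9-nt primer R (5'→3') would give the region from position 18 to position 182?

The product's 3' end on the top strand is position 182.
The reverse primer anneals to the top strand over positions 174–182, i.e. to GTACTCTGA.
Its sequence written 5'→3' is the reverse complement: TCAGAGTAC.

5'-TCAGAGTAC-3'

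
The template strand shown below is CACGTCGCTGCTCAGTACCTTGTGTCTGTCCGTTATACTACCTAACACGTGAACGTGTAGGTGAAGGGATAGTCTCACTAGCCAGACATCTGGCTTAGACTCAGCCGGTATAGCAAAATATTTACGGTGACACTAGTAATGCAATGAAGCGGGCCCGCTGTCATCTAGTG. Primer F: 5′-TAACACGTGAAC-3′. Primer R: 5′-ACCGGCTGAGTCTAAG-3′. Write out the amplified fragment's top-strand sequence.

Scanning the template, TAACACGTGAAC occurs at positions 43–54; this primer anneals to the bottom strand there with its 3' end pointing downstream.
Reverse complement of the reverse primer: CTTAGACTCAGCCGGT. This occurs on the top strand at positions 94–109.
The product is the template from position 43 through 109 (67 bp).

5'-TAACACGTGAACGTGTAGGTGAAGGGATAGTCTCACTAGCCAGACATCTGGCTTAGACTCAGCCGGT-3'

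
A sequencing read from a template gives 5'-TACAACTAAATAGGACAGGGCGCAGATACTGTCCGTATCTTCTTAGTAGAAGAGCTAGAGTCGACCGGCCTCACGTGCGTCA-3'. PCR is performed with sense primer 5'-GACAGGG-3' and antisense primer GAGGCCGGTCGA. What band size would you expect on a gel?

Scanning the template, GACAGGG occurs at positions 14–20; this primer anneals to the bottom strand there with its 3' end pointing downstream.
Reverse complement of the reverse primer: TCGACCGGCCTC. This occurs on the top strand at positions 61–72.
Amplicon spans positions 14–72: 59 bp.

59 bp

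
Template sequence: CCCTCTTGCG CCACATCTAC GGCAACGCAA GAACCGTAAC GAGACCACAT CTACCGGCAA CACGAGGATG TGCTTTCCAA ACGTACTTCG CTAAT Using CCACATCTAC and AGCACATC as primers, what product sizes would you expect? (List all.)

The forward primer CCACATCTAC matches the top strand at positions 11–20, 45–54.
The reverse primer's reverse complement is GATGTGCT, matching at positions 67–74.
Each forward site pairs with the reverse site to give a product ending at position 74: sizes 64, 30 bp.

64 bp, 30 bp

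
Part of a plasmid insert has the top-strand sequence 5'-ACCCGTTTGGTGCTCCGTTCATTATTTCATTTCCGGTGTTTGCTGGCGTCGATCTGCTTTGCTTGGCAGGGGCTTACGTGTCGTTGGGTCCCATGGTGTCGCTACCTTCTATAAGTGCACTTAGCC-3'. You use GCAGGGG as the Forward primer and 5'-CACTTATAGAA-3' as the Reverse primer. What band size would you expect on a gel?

The forward primer matches the template at positions 66–72.
Reverse complement of the reverse primer: TTCTATAAGTG. This occurs on the top strand at positions 107–117.
Amplicon spans positions 66–117: 52 bp.

52 bp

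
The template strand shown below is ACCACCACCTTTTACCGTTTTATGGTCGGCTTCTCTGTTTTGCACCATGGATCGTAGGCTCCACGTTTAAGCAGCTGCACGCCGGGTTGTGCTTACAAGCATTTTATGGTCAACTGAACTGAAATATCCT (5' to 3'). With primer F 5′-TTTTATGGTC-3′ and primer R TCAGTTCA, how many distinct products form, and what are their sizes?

The forward primer TTTTATGGTC matches the top strand at positions 18–27, 102–111.
The reverse primer's reverse complement is TGAACTGA, matching at positions 115–122.
Each forward site pairs with the reverse site to give a product ending at position 122: sizes 105, 21 bp.

Two products: 105 bp, 21 bp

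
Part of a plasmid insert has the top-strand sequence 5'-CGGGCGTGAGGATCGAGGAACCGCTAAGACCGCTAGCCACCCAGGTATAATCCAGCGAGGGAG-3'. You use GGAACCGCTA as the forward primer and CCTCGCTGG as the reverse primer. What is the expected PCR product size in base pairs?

44 bp

Scanning the template, GGAACCGCTA occurs at positions 17–26; this primer anneals to the bottom strand there with its 3' end pointing downstream.
Reverse complement of the reverse primer: CCAGCGAGG. This occurs on the top strand at positions 52–60.
The product runs from position 17 to position 60, so its length is 60 − 17 + 1 = 44 bp.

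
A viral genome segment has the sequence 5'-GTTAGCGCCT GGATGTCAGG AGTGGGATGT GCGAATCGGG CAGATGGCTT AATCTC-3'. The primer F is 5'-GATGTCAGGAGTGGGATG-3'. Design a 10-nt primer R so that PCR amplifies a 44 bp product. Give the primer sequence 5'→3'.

The forward primer binds at positions 12–29, so a 44 bp product ends at position 12 + 44 − 1 = 55.
The reverse primer anneals to the top strand over positions 46–55, i.e. to GGCTTAATCT.
Its sequence written 5'→3' is the reverse complement: AGATTAAGCC.

5'-AGATTAAGCC-3'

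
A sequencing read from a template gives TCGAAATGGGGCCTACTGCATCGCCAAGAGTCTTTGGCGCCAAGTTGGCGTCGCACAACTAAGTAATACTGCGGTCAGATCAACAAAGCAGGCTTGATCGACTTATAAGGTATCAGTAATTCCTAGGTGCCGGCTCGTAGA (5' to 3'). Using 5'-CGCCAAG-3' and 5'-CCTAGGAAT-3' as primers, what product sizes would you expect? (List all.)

106 bp, 90 bp

The forward primer CGCCAAG matches the top strand at positions 22–28, 38–44.
The reverse primer's reverse complement is ATTCCTAGG, matching at positions 119–127.
Each forward site pairs with the reverse site to give a product ending at position 127: sizes 106, 90 bp.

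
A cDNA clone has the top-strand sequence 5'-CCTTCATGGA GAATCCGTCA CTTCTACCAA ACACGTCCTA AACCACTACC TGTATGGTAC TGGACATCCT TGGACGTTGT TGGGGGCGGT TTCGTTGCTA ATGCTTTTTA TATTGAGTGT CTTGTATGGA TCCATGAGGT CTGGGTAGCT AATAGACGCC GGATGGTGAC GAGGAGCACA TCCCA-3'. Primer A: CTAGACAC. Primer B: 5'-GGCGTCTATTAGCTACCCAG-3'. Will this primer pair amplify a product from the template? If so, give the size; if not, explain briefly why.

Primer A (CTAGACAC) does not match the top strand, and its reverse complement GTGTCTAG does not match either.
With no annealing site for primer A, no amplification occurs.

No product — primer A has no binding site in the template.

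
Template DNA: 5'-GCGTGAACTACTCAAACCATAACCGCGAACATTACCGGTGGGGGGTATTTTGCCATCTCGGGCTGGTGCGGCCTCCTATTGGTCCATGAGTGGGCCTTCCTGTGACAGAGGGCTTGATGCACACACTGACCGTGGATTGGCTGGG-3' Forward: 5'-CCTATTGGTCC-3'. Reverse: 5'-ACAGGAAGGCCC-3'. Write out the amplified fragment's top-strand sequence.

Forward primer CCTATTGGTCC is found on the top strand at positions 75–85.
Taking the reverse complement of ACAGGAAGGCCC gives GGGCCTTCCTGT, found at positions 92–103 on the template; the primer anneals here to the top strand with its 3' end pointing upstream.
The product is the template from position 75 through 103 (29 bp).

5'-CCTATTGGTCCATGAGTGGGCCTTCCTGT-3'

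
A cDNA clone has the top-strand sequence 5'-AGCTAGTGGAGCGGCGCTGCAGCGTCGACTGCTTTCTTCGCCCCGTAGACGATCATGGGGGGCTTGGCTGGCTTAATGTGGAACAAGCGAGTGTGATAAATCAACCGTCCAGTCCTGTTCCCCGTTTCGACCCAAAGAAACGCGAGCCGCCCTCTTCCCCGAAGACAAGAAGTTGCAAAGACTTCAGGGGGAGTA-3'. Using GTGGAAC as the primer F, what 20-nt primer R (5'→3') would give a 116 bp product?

5'-CTCCCCCTGAAGTCTTTGCA-3'

The forward primer binds at positions 78–84, so a 116 bp product ends at position 78 + 116 − 1 = 193.
The reverse primer anneals to the top strand over positions 174–193, i.e. to TGCAAAGACTTCAGGGGGAG.
Its sequence written 5'→3' is the reverse complement: CTCCCCCTGAAGTCTTTGCA.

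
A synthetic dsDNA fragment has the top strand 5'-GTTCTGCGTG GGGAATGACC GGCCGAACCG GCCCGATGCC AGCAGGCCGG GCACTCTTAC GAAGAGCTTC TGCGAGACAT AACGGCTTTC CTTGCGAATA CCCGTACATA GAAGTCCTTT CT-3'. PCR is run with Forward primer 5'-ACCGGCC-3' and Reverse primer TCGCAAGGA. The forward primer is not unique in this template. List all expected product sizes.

80 bp, 71 bp

The forward primer ACCGGCC matches the top strand at positions 18–24, 27–33.
The reverse primer's reverse complement is TCCTTGCGA, matching at positions 89–97.
Each forward site pairs with the reverse site to give a product ending at position 97: sizes 80, 71 bp.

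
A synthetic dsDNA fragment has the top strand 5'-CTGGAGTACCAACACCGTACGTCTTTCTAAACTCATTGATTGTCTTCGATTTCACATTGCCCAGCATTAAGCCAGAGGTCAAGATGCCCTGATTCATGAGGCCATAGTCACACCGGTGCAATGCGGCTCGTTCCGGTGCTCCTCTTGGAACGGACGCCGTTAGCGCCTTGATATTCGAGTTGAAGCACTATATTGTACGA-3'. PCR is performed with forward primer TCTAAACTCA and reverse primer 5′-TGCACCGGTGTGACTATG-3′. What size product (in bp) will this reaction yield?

The forward primer matches the template at positions 26–35.
Taking the reverse complement of TGCACCGGTGTGACTATG gives CATAGTCACACCGGTGCA, found at positions 103–120 on the template; the primer anneals here to the top strand with its 3' end pointing upstream.
The product runs from position 26 to position 120, so its length is 120 − 26 + 1 = 95 bp.

95 bp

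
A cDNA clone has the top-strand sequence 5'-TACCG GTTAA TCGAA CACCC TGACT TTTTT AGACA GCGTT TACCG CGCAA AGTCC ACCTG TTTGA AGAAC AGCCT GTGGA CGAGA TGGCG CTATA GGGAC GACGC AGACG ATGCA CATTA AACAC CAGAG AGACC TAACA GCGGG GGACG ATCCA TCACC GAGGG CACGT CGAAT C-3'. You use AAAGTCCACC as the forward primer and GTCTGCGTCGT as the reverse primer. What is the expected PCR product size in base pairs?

The forward primer matches the template at positions 49–58.
Reverse complement of the reverse primer: ACGACGCAGAC. This occurs on the top strand at positions 99–109.
The product runs from position 49 to position 109, so its length is 109 − 49 + 1 = 61 bp.

61 bp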